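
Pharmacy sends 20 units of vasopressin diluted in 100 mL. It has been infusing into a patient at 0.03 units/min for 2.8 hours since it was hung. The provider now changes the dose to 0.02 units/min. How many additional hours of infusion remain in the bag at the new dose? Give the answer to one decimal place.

Initial rate:
0.03 units/min × 60 min/hr = 1.8 units/hr
Concentration = 20 units ÷ 100 mL = 0.2 units/mL
Rate = 1.8 units/hr ÷ 0.2 units/mL = 9 mL/hr
Volume infused so far = 9 mL/hr × 2.8 hr = 25.2 mL
Volume remaining = 100 − 25.2 = 74.8 mL
New rate:
0.02 units/min × 60 min/hr = 1.2 units/hr
Rate = 1.2 units/hr ÷ 0.2 units/mL = 6 mL/hr
Time remaining = 74.8 mL ÷ 6 mL/hr = 12.46667 hr

12.5 hours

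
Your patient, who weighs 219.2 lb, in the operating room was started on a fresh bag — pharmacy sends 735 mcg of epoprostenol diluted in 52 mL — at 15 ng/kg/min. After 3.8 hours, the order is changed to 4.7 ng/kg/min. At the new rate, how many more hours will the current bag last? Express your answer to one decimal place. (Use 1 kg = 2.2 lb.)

14.0 hours

Initial rate:
Weight = 219.2 lb ÷ 2.2 lb/kg = 99.63636 kg
Dose = 15 ng/kg/min × 99.63636 kg = 1494.545 ng/min
1494.545 ng/min × 60 min/hr = 89672.73 ng/hr
Concentration = 735 mcg ÷ 52 mL = 14.13462 mcg/mL = 14134.62 ng/mL
Rate = 89672.73 ng/hr ÷ 14134.62 ng/mL = 6.344193 mL/hr
Volume infused so far = 6.344193 mL/hr × 3.8 hr = 24.10793 mL
Volume remaining = 52 − 24.10793 = 27.89207 mL
New rate:
Dose = 4.7 ng/kg/min × 99.63636 kg = 468.2909 ng/min
468.2909 ng/min × 60 min/hr = 28097.45 ng/hr
Rate = 28097.45 ng/hr ÷ 14134.62 ng/mL = 1.987847 mL/hr
Time remaining = 27.89207 mL ÷ 1.987847 mL/hr = 14.03129 hr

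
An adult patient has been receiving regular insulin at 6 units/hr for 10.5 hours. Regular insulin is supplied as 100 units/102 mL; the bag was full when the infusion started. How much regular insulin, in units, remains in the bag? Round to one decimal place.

Concentration = 100 units ÷ 102 mL = 0.9803922 units/mL
Rate = 6 units/hr ÷ 0.9803922 units/mL = 6.12 mL/hr
Volume infused = 6.12 mL/hr × 10.5 hr = 64.26 mL
Volume remaining = 102 − 64.26 = 37.74 mL
Drug remaining = 37.74 mL × 0.9803922 units/mL = 37 units

37.0 units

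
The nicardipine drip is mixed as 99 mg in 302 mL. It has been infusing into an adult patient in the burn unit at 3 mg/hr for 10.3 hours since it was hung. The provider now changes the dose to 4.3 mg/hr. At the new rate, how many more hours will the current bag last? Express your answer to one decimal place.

15.8 hours

Initial rate:
Concentration = 99 mg ÷ 302 mL = 0.3278146 mg/mL
Rate = 3 mg/hr ÷ 0.3278146 mg/mL = 9.151515 mL/hr
Volume infused so far = 9.151515 mL/hr × 10.3 hr = 94.26061 mL
Volume remaining = 302 − 94.26061 = 207.7394 mL
New rate:
Rate = 4.3 mg/hr ÷ 0.3278146 mg/mL = 13.11717 mL/hr
Time remaining = 207.7394 mL ÷ 13.11717 mL/hr = 15.83721 hr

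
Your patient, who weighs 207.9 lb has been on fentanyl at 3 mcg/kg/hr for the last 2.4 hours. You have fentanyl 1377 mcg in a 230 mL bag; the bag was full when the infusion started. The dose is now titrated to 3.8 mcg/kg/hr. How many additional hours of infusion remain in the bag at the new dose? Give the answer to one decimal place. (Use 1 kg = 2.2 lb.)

Initial rate:
Weight = 207.9 lb ÷ 2.2 lb/kg = 94.5 kg
Dose = 3 mcg/kg/hr × 94.5 kg = 283.5 mcg/hr
Concentration = 1377 mcg ÷ 230 mL = 5.986957 mcg/mL
Rate = 283.5 mcg/hr ÷ 5.986957 mcg/mL = 47.35294 mL/hr
Volume infused so far = 47.35294 mL/hr × 2.4 hr = 113.6471 mL
Volume remaining = 230 − 113.6471 = 116.3529 mL
New rate:
Dose = 3.8 mcg/kg/hr × 94.5 kg = 359.1 mcg/hr
Rate = 359.1 mcg/hr ÷ 5.986957 mcg/mL = 59.98039 mL/hr
Time remaining = 116.3529 mL ÷ 59.98039 mL/hr = 1.93985 hr

1.9 hours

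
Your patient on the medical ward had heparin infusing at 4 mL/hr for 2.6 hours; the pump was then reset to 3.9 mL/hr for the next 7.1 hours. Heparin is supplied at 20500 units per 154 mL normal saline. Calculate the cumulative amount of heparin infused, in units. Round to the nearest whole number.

5070 units

Concentration = 20500 units ÷ 154 mL = 133.1169 units/mL
Stage 1: 4 mL/hr × 2.6 hr = 10.4 mL → 10.4 mL × 133.1169 units/mL = 1384.416 units
Stage 2: 3.9 mL/hr × 7.1 hr = 27.69 mL → 27.69 mL × 133.1169 units/mL = 3686.006 units
Total = 1384.416 + 3686.006 = 5070.422 units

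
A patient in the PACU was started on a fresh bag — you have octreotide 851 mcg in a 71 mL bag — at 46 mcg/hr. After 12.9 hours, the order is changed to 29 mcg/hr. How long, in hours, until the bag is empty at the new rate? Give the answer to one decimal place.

Initial rate:
Concentration = 851 mcg ÷ 71 mL = 11.98592 mcg/mL
Rate = 46 mcg/hr ÷ 11.98592 mcg/mL = 3.837838 mL/hr
Volume infused so far = 3.837838 mL/hr × 12.9 hr = 49.50811 mL
Volume remaining = 71 − 49.50811 = 21.49189 mL
New rate:
Rate = 29 mcg/hr ÷ 11.98592 mcg/mL = 2.419506 mL/hr
Time remaining = 21.49189 mL ÷ 2.419506 mL/hr = 8.882759 hr

8.9 hours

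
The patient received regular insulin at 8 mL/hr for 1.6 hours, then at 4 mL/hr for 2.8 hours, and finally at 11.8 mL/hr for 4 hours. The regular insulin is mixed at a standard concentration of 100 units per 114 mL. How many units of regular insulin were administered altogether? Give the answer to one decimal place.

62.5 units

Concentration = 100 units ÷ 114 mL = 0.877193 units/mL
Stage 1: 8 mL/hr × 1.6 hr = 12.8 mL → 12.8 mL × 0.877193 units/mL = 11.22807 units
Stage 2: 4 mL/hr × 2.8 hr = 11.2 mL → 11.2 mL × 0.877193 units/mL = 9.824561 units
Stage 3: 11.8 mL/hr × 4 hr = 47.2 mL → 47.2 mL × 0.877193 units/mL = 41.40351 units
Total = 11.22807 + 9.824561 + 41.40351 = 62.45614 units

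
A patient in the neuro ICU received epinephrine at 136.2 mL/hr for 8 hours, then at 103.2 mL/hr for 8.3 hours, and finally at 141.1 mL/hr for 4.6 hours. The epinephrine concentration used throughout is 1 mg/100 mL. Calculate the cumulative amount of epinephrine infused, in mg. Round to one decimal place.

Concentration = 1 mg ÷ 100 mL = 0.01 mg/mL
Stage 1: 136.2 mL/hr × 8 hr = 1089.6 mL → 1089.6 mL × 0.01 mg/mL = 10.896 mg
Stage 2: 103.2 mL/hr × 8.3 hr = 856.56 mL → 856.56 mL × 0.01 mg/mL = 8.5656 mg
Stage 3: 141.1 mL/hr × 4.6 hr = 649.06 mL → 649.06 mL × 0.01 mg/mL = 6.4906 mg
Total = 10.896 + 8.5656 + 6.4906 = 25.9522 mg

26.0 mg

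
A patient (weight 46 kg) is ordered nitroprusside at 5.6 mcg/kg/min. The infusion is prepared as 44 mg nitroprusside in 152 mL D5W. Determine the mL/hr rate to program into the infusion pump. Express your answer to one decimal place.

Dose = 5.6 mcg/kg/min × 46 kg = 257.6 mcg/min
257.6 mcg/min × 60 min/hr = 15456 mcg/hr
Concentration = 44 mg ÷ 152 mL = 0.2894737 mg/mL = 289.4737 mcg/mL
Rate = 15456 mcg/hr ÷ 289.4737 mcg/mL = 53.39345 mL/hr

53.4 mL/hr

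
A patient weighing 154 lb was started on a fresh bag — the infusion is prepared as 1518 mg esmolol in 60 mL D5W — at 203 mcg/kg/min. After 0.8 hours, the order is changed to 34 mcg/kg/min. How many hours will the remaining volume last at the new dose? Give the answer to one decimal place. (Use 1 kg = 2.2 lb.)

5.9 hours

Initial rate:
Weight = 154 lb ÷ 2.2 lb/kg = 70 kg
Dose = 203 mcg/kg/min × 70 kg = 14210 mcg/min
14210 mcg/min × 60 min/hr = 852600 mcg/hr
Concentration = 1518 mg ÷ 60 mL = 25.3 mg/mL = 25300 mcg/mL
Rate = 852600 mcg/hr ÷ 25300 mcg/mL = 33.6996 mL/hr
Volume infused so far = 33.6996 mL/hr × 0.8 hr = 26.95968 mL
Volume remaining = 60 − 26.95968 = 33.04032 mL
New rate:
Dose = 34 mcg/kg/min × 70 kg = 2380 mcg/min
2380 mcg/min × 60 min/hr = 142800 mcg/hr
Rate = 142800 mcg/hr ÷ 25300 mcg/mL = 5.644269 mL/hr
Time remaining = 33.04032 mL ÷ 5.644269 mL/hr = 5.853782 hr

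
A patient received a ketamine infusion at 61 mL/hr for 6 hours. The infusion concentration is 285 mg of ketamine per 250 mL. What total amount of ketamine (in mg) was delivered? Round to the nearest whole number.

417 mg

Concentration = 285 mg ÷ 250 mL = 1.14 mg/mL
Drug rate = 61 mL/hr × 1.14 mg/mL = 69.54 mg/hr
Total = 69.54 mg/hr × 6 hr = 417.24 mg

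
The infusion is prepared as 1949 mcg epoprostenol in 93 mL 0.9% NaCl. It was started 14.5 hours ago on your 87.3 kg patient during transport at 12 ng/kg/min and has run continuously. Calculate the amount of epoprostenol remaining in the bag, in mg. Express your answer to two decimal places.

1.04 mg

Dose = 12 ng/kg/min × 87.3 kg = 1047.6 ng/min
1047.6 ng/min × 60 min/hr = 62856 ng/hr
Concentration = 1949 mcg ÷ 93 mL = 20.95699 mcg/mL = 20956.99 ng/mL
Rate = 62856 ng/hr ÷ 20956.99 ng/mL = 2.999286 mL/hr
Volume infused = 2.999286 mL/hr × 14.5 hr = 43.48964 mL
Volume remaining = 93 − 43.48964 = 49.51036 mL
Drug remaining = 49.51036 mL × 20956.99 ng/mL = 1037588 ng = 1.037588 mg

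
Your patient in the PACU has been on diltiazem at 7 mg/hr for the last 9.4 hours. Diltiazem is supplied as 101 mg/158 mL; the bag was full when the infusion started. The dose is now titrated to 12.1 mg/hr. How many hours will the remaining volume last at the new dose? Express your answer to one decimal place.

2.9 hours

Initial rate:
Concentration = 101 mg ÷ 158 mL = 0.6392405 mg/mL
Rate = 7 mg/hr ÷ 0.6392405 mg/mL = 10.9505 mL/hr
Volume infused so far = 10.9505 mL/hr × 9.4 hr = 102.9347 mL
Volume remaining = 158 − 102.9347 = 55.06535 mL
New rate:
Rate = 12.1 mg/hr ÷ 0.6392405 mg/mL = 18.92871 mL/hr
Time remaining = 55.06535 mL ÷ 18.92871 mL/hr = 2.909091 hr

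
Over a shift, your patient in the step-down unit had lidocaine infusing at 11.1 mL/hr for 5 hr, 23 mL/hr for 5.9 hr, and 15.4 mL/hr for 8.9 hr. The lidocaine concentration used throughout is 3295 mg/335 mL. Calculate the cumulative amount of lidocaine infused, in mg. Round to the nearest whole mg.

3229 mg

Concentration = 3295 mg ÷ 335 mL = 9.835821 mg/mL
Stage 1: 11.1 mL/hr × 5 hr = 55.5 mL → 55.5 mL × 9.835821 mg/mL = 545.8881 mg
Stage 2: 23 mL/hr × 5.9 hr = 135.7 mL → 135.7 mL × 9.835821 mg/mL = 1334.721 mg
Stage 3: 15.4 mL/hr × 8.9 hr = 137.06 mL → 137.06 mL × 9.835821 mg/mL = 1348.098 mg
Total = 545.8881 + 1334.721 + 1348.098 = 3228.707 mg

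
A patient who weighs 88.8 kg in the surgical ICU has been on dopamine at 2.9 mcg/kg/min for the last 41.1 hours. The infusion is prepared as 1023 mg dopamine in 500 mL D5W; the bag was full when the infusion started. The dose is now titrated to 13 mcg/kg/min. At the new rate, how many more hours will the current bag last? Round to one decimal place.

5.6 hours

Initial rate:
Dose = 2.9 mcg/kg/min × 88.8 kg = 257.52 mcg/min
257.52 mcg/min × 60 min/hr = 15451.2 mcg/hr
Concentration = 1023 mg ÷ 500 mL = 2.046 mg/mL = 2046 mcg/mL
Rate = 15451.2 mcg/hr ÷ 2046 mcg/mL = 7.551906 mL/hr
Volume infused so far = 7.551906 mL/hr × 41.1 hr = 310.3833 mL
Volume remaining = 500 − 310.3833 = 189.6167 mL
New rate:
Dose = 13 mcg/kg/min × 88.8 kg = 1154.4 mcg/min
1154.4 mcg/min × 60 min/hr = 69264 mcg/hr
Rate = 69264 mcg/hr ÷ 2046 mcg/mL = 33.85337 mL/hr
Time remaining = 189.6167 mL ÷ 33.85337 mL/hr = 5.601116 hr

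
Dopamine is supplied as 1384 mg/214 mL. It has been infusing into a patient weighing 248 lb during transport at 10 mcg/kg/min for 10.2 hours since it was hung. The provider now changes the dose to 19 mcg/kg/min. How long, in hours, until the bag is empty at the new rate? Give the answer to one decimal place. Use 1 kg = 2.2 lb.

Initial rate:
Weight = 248 lb ÷ 2.2 lb/kg = 112.7273 kg
Dose = 10 mcg/kg/min × 112.7273 kg = 1127.273 mcg/min
1127.273 mcg/min × 60 min/hr = 67636.36 mcg/hr
Concentration = 1384 mg ÷ 214 mL = 6.46729 mg/mL = 6467.29 mcg/mL
Rate = 67636.36 mcg/hr ÷ 6467.29 mcg/mL = 10.45822 mL/hr
Volume infused so far = 10.45822 mL/hr × 10.2 hr = 106.6739 mL
Volume remaining = 214 − 106.6739 = 107.3261 mL
New rate:
Dose = 19 mcg/kg/min × 112.7273 kg = 2141.818 mcg/min
2141.818 mcg/min × 60 min/hr = 128509.1 mcg/hr
Rate = 128509.1 mcg/hr ÷ 6467.29 mcg/mL = 19.87063 mL/hr
Time remaining = 107.3261 mL ÷ 19.87063 mL/hr = 5.401245 hr

5.4 hours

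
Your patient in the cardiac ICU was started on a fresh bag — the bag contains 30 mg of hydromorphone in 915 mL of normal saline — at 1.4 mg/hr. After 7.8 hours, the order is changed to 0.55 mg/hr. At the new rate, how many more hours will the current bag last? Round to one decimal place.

Initial rate:
Concentration = 30 mg ÷ 915 mL = 0.03278689 mg/mL
Rate = 1.4 mg/hr ÷ 0.03278689 mg/mL = 42.7 mL/hr
Volume infused so far = 42.7 mL/hr × 7.8 hr = 333.06 mL
Volume remaining = 915 − 333.06 = 581.94 mL
New rate:
Rate = 0.55 mg/hr ÷ 0.03278689 mg/mL = 16.775 mL/hr
Time remaining = 581.94 mL ÷ 16.775 mL/hr = 34.69091 hr

34.7 hours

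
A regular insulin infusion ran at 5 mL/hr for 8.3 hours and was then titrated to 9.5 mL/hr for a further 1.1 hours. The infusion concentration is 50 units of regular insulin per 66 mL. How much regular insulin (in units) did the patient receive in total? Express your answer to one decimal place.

39.4 units

Concentration = 50 units ÷ 66 mL = 0.7575758 units/mL
Stage 1: 5 mL/hr × 8.3 hr = 41.5 mL → 41.5 mL × 0.7575758 units/mL = 31.43939 units
Stage 2: 9.5 mL/hr × 1.1 hr = 10.45 mL → 10.45 mL × 0.7575758 units/mL = 7.916667 units
Total = 31.43939 + 7.916667 = 39.35606 units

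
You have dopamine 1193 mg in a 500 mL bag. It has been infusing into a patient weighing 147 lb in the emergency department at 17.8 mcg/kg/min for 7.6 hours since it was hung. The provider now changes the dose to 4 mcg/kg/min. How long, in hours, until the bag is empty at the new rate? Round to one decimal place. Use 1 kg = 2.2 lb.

Initial rate:
Weight = 147 lb ÷ 2.2 lb/kg = 66.81818 kg
Dose = 17.8 mcg/kg/min × 66.81818 kg = 1189.364 mcg/min
1189.364 mcg/min × 60 min/hr = 71361.82 mcg/hr
Concentration = 1193 mg ÷ 500 mL = 2.386 mg/mL = 2386 mcg/mL
Rate = 71361.82 mcg/hr ÷ 2386 mcg/mL = 29.90856 mL/hr
Volume infused so far = 29.90856 mL/hr × 7.6 hr = 227.305 mL
Volume remaining = 500 − 227.305 = 272.695 mL
New rate:
Dose = 4 mcg/kg/min × 66.81818 kg = 267.2727 mcg/min
267.2727 mcg/min × 60 min/hr = 16036.36 mcg/hr
Rate = 16036.36 mcg/hr ÷ 2386 mcg/mL = 6.721024 mL/hr
Time remaining = 272.695 mL ÷ 6.721024 mL/hr = 40.57342 hr

40.6 hours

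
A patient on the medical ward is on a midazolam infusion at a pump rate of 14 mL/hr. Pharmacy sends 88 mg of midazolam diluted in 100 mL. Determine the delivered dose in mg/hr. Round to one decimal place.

12.3 mg/hr

Concentration = 88 mg ÷ 100 mL = 0.88 mg/mL
Drug rate = 14 mL/hr × 0.88 mg/mL = 12.32 mg/hr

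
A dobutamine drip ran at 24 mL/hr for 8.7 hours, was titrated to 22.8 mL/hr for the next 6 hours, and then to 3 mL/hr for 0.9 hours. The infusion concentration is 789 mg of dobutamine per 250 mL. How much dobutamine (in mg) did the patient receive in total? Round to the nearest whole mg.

1099 mg

Concentration = 789 mg ÷ 250 mL = 3.156 mg/mL
Stage 1: 24 mL/hr × 8.7 hr = 208.8 mL → 208.8 mL × 3.156 mg/mL = 658.9728 mg
Stage 2: 22.8 mL/hr × 6 hr = 136.8 mL → 136.8 mL × 3.156 mg/mL = 431.7408 mg
Stage 3: 3 mL/hr × 0.9 hr = 2.7 mL → 2.7 mL × 3.156 mg/mL = 8.5212 mg
Total = 658.9728 + 431.7408 + 8.5212 = 1099.235 mg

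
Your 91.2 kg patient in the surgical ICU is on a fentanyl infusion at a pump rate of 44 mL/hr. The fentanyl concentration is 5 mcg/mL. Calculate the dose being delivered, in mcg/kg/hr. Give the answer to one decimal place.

2.4 mcg/kg/hr

Drug rate = 44 mL/hr × 5 mcg/mL = 220 mcg/hr
220 mcg/hr ÷ 91.2 kg = 2.412281 mcg/kg/hr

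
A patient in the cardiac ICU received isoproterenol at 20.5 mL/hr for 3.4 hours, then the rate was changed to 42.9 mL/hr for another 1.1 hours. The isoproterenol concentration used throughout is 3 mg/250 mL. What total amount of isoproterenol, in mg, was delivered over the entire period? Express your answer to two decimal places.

Concentration = 3 mg ÷ 250 mL = 0.012 mg/mL
Stage 1: 20.5 mL/hr × 3.4 hr = 69.7 mL → 69.7 mL × 0.012 mg/mL = 0.8364 mg
Stage 2: 42.9 mL/hr × 1.1 hr = 47.19 mL → 47.19 mL × 0.012 mg/mL = 0.56628 mg
Total = 0.8364 + 0.56628 = 1.40268 mg

1.40 mg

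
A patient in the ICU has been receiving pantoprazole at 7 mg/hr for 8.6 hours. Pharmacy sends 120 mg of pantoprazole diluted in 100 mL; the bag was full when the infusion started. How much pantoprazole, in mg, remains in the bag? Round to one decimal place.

59.8 mg

Concentration = 120 mg ÷ 100 mL = 1.2 mg/mL
Rate = 7 mg/hr ÷ 1.2 mg/mL = 5.833333 mL/hr
Volume infused = 5.833333 mL/hr × 8.6 hr = 50.16667 mL
Volume remaining = 100 − 50.16667 = 49.83333 mL
Drug remaining = 49.83333 mL × 1.2 mg/mL = 59.8 mg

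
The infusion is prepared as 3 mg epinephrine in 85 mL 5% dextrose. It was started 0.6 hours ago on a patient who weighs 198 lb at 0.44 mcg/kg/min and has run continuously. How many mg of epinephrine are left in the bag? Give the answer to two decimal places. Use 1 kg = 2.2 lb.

Weight = 198 lb ÷ 2.2 lb/kg = 90 kg
Dose = 0.44 mcg/kg/min × 90 kg = 39.6 mcg/min
39.6 mcg/min × 60 min/hr = 2376 mcg/hr
Concentration = 3 mg ÷ 85 mL = 0.03529412 mg/mL = 35.29412 mcg/mL
Rate = 2376 mcg/hr ÷ 35.29412 mcg/mL = 67.32 mL/hr
Volume infused = 67.32 mL/hr × 0.6 hr = 40.392 mL
Volume remaining = 85 − 40.392 = 44.608 mL
Drug remaining = 44.608 mL × 35.29412 mcg/mL = 1574.4 mcg = 1.5744 mg

1.57 mg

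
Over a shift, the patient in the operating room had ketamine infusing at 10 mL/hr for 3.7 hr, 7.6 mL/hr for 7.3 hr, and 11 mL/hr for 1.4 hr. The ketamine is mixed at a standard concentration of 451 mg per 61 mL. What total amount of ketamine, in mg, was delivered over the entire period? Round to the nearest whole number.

798 mg

Concentration = 451 mg ÷ 61 mL = 7.393443 mg/mL
Stage 1: 10 mL/hr × 3.7 hr = 37 mL → 37 mL × 7.393443 mg/mL = 273.5574 mg
Stage 2: 7.6 mL/hr × 7.3 hr = 55.48 mL → 55.48 mL × 7.393443 mg/mL = 410.1882 mg
Stage 3: 11 mL/hr × 1.4 hr = 15.4 mL → 15.4 mL × 7.393443 mg/mL = 113.859 mg
Total = 273.5574 + 410.1882 + 113.859 = 797.6046 mg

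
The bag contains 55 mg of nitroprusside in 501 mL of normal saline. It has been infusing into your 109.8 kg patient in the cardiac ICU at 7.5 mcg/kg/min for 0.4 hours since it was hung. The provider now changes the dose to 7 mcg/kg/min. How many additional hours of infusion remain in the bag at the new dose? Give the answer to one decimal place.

0.8 hours

Initial rate:
Dose = 7.5 mcg/kg/min × 109.8 kg = 823.5 mcg/min
823.5 mcg/min × 60 min/hr = 49410 mcg/hr
Concentration = 55 mg ÷ 501 mL = 0.1097804 mg/mL = 109.7804 mcg/mL
Rate = 49410 mcg/hr ÷ 109.7804 mcg/mL = 450.0802 mL/hr
Volume infused so far = 450.0802 mL/hr × 0.4 hr = 180.0321 mL
Volume remaining = 501 − 180.0321 = 320.9679 mL
New rate:
Dose = 7 mcg/kg/min × 109.8 kg = 768.6 mcg/min
768.6 mcg/min × 60 min/hr = 46116 mcg/hr
Rate = 46116 mcg/hr ÷ 109.7804 mcg/mL = 420.0748 mL/hr
Time remaining = 320.9679 mL ÷ 420.0748 mL/hr = 0.7640732 hr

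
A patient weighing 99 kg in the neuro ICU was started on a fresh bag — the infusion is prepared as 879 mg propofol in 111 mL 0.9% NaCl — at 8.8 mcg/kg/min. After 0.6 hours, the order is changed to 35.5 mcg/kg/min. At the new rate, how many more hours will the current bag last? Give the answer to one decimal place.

4.0 hours

Initial rate:
Dose = 8.8 mcg/kg/min × 99 kg = 871.2 mcg/min
871.2 mcg/min × 60 min/hr = 52272 mcg/hr
Concentration = 879 mg ÷ 111 mL = 7.918919 mg/mL = 7918.919 mcg/mL
Rate = 52272 mcg/hr ÷ 7918.919 mcg/mL = 6.600901 mL/hr
Volume infused so far = 6.600901 mL/hr × 0.6 hr = 3.960541 mL
Volume remaining = 111 − 3.960541 = 107.0395 mL
New rate:
Dose = 35.5 mcg/kg/min × 99 kg = 3514.5 mcg/min
3514.5 mcg/min × 60 min/hr = 210870 mcg/hr
Rate = 210870 mcg/hr ÷ 7918.919 mcg/mL = 26.62863 mL/hr
Time remaining = 107.0395 mL ÷ 26.62863 mL/hr = 4.019713 hr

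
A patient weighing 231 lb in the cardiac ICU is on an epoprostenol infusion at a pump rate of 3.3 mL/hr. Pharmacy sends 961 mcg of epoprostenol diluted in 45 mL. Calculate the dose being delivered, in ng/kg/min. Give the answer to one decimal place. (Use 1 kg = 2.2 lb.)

Weight = 231 lb ÷ 2.2 lb/kg = 105 kg
Concentration = 961 mcg ÷ 45 mL = 21.35556 mcg/mL = 21355.56 ng/mL
Drug rate = 3.3 mL/hr × 21355.56 ng/mL = 70473.33 ng/hr
70473.33 ng/hr ÷ 60 min/hr = 1174.556 ng/min
1174.556 ng/min ÷ 105 kg = 11.18624 ng/kg/min

11.2 ng/kg/min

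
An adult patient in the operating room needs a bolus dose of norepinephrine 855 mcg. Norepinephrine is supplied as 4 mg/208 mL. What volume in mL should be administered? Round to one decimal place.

44.5 mL

Concentration = 4 mg ÷ 208 mL = 0.01923077 mg/mL = 19.23077 mcg/mL
Volume = 855 mcg ÷ 19.23077 mcg/mL = 44.46 mL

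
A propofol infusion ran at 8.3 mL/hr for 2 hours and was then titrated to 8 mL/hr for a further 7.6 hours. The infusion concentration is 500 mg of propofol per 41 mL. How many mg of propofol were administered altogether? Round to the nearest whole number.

Concentration = 500 mg ÷ 41 mL = 12.19512 mg/mL
Stage 1: 8.3 mL/hr × 2 hr = 16.6 mL → 16.6 mL × 12.19512 mg/mL = 202.439 mg
Stage 2: 8 mL/hr × 7.6 hr = 60.8 mL → 60.8 mL × 12.19512 mg/mL = 741.4634 mg
Total = 202.439 + 741.4634 = 943.9024 mg

944 mg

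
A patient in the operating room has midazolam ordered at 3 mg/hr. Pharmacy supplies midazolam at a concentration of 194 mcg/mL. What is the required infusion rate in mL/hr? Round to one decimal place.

15.5 mL/hr

Concentration = 194 mcg/mL = 0.194 mg/mL
Rate = 3 mg/hr ÷ 0.194 mg/mL = 15.46392 mL/hr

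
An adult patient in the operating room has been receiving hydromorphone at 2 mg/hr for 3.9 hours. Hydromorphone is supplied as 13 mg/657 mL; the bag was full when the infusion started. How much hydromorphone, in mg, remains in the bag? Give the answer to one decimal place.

5.2 mg

Concentration = 13 mg ÷ 657 mL = 0.01978691 mg/mL
Rate = 2 mg/hr ÷ 0.01978691 mg/mL = 101.0769 mL/hr
Volume infused = 101.0769 mL/hr × 3.9 hr = 394.2 mL
Volume remaining = 657 − 394.2 = 262.8 mL
Drug remaining = 262.8 mL × 0.01978691 mg/mL = 5.2 mg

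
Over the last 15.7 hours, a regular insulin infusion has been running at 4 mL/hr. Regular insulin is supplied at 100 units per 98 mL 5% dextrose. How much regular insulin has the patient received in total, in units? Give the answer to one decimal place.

Concentration = 100 units ÷ 98 mL = 1.020408 units/mL
Drug rate = 4 mL/hr × 1.020408 units/mL = 4.081633 units/hr
Total = 4.081633 units/hr × 15.7 hr = 64.08163 units

64.1 units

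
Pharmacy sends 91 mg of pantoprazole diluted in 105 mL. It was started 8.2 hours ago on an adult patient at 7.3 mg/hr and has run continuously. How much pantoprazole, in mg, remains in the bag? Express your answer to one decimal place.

31.1 mg

Concentration = 91 mg ÷ 105 mL = 0.8666667 mg/mL
Rate = 7.3 mg/hr ÷ 0.8666667 mg/mL = 8.423077 mL/hr
Volume infused = 8.423077 mL/hr × 8.2 hr = 69.06923 mL
Volume remaining = 105 − 69.06923 = 35.93077 mL
Drug remaining = 35.93077 mL × 0.8666667 mg/mL = 31.14 mg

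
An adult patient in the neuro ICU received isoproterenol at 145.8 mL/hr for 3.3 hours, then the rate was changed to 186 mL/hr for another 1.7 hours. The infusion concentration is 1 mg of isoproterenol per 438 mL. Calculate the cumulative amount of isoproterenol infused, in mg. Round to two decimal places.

1.82 mg

Concentration = 1 mg ÷ 438 mL = 0.002283105 mg/mL
Stage 1: 145.8 mL/hr × 3.3 hr = 481.14 mL → 481.14 mL × 0.002283105 mg/mL = 1.098493 mg
Stage 2: 186 mL/hr × 1.7 hr = 316.2 mL → 316.2 mL × 0.002283105 mg/mL = 0.7219178 mg
Total = 1.098493 + 0.7219178 = 1.820411 mg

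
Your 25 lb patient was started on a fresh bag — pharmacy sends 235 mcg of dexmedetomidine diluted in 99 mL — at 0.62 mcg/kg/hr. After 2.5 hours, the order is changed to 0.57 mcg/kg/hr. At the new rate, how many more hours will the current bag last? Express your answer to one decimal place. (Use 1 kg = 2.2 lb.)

Initial rate:
Weight = 25 lb ÷ 2.2 lb/kg = 11.36364 kg
Dose = 0.62 mcg/kg/hr × 11.36364 kg = 7.045455 mcg/hr
Concentration = 235 mcg ÷ 99 mL = 2.373737 mcg/mL
Rate = 7.045455 mcg/hr ÷ 2.373737 mcg/mL = 2.968085 mL/hr
Volume infused so far = 2.968085 mL/hr × 2.5 hr = 7.420213 mL
Volume remaining = 99 − 7.420213 = 91.57979 mL
New rate:
Dose = 0.57 mcg/kg/hr × 11.36364 kg = 6.477273 mcg/hr
Rate = 6.477273 mcg/hr ÷ 2.373737 mcg/mL = 2.728723 mL/hr
Time remaining = 91.57979 mL ÷ 2.728723 mL/hr = 33.5614 hr

33.6 hours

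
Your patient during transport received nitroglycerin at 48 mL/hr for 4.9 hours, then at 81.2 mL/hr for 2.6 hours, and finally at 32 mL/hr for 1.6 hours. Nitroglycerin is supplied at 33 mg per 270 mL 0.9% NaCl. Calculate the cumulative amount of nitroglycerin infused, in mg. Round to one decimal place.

Concentration = 33 mg ÷ 270 mL = 0.1222222 mg/mL
Stage 1: 48 mL/hr × 4.9 hr = 235.2 mL → 235.2 mL × 0.1222222 mg/mL = 28.74667 mg
Stage 2: 81.2 mL/hr × 2.6 hr = 211.12 mL → 211.12 mL × 0.1222222 mg/mL = 25.80356 mg
Stage 3: 32 mL/hr × 1.6 hr = 51.2 mL → 51.2 mL × 0.1222222 mg/mL = 6.257778 mg
Total = 28.74667 + 25.80356 + 6.257778 = 60.808 mg

60.8 mg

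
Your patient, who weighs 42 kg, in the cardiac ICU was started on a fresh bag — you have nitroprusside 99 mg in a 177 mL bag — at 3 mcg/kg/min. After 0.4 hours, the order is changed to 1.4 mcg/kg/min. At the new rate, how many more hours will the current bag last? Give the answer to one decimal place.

Initial rate:
Dose = 3 mcg/kg/min × 42 kg = 126 mcg/min
126 mcg/min × 60 min/hr = 7560 mcg/hr
Concentration = 99 mg ÷ 177 mL = 0.559322 mg/mL = 559.322 mcg/mL
Rate = 7560 mcg/hr ÷ 559.322 mcg/mL = 13.51636 mL/hr
Volume infused so far = 13.51636 mL/hr × 0.4 hr = 5.406545 mL
Volume remaining = 177 − 5.406545 = 171.5935 mL
New rate:
Dose = 1.4 mcg/kg/min × 42 kg = 58.8 mcg/min
58.8 mcg/min × 60 min/hr = 3528 mcg/hr
Rate = 3528 mcg/hr ÷ 559.322 mcg/mL = 6.307636 mL/hr
Time remaining = 171.5935 mL ÷ 6.307636 mL/hr = 27.20408 hr

27.2 hours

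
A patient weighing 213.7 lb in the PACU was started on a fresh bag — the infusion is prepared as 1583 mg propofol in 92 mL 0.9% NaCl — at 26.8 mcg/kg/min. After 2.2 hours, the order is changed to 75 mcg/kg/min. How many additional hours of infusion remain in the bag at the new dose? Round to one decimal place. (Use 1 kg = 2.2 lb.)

Initial rate:
Weight = 213.7 lb ÷ 2.2 lb/kg = 97.13636 kg
Dose = 26.8 mcg/kg/min × 97.13636 kg = 2603.255 mcg/min
2603.255 mcg/min × 60 min/hr = 156195.3 mcg/hr
Concentration = 1583 mg ÷ 92 mL = 17.20652 mg/mL = 17206.52 mcg/mL
Rate = 156195.3 mcg/hr ÷ 17206.52 mcg/mL = 9.077679 mL/hr
Volume infused so far = 9.077679 mL/hr × 2.2 hr = 19.97089 mL
Volume remaining = 92 − 19.97089 = 72.02911 mL
New rate:
Dose = 75 mcg/kg/min × 97.13636 kg = 7285.227 mcg/min
7285.227 mcg/min × 60 min/hr = 437113.6 mcg/hr
Rate = 437113.6 mcg/hr ÷ 17206.52 mcg/mL = 25.40395 mL/hr
Time remaining = 72.02911 mL ÷ 25.40395 mL/hr = 2.835351 hr

2.8 hours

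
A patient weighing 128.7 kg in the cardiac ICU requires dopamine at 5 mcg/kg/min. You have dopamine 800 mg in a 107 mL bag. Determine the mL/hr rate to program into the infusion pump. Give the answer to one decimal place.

Dose = 5 mcg/kg/min × 128.7 kg = 643.5 mcg/min
643.5 mcg/min × 60 min/hr = 38610 mcg/hr
Concentration = 800 mg ÷ 107 mL = 7.476636 mg/mL = 7476.636 mcg/mL
Rate = 38610 mcg/hr ÷ 7476.636 mcg/mL = 5.164087 mL/hr

5.2 mL/hr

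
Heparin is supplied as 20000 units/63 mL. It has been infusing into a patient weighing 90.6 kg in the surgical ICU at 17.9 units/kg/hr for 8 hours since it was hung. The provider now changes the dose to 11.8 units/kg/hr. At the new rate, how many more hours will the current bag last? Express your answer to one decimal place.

Initial rate:
Dose = 17.9 units/kg/hr × 90.6 kg = 1621.74 units/hr
Concentration = 20000 units ÷ 63 mL = 317.4603 units/mL
Rate = 1621.74 units/hr ÷ 317.4603 units/mL = 5.108481 mL/hr
Volume infused so far = 5.108481 mL/hr × 8 hr = 40.86785 mL
Volume remaining = 63 − 40.86785 = 22.13215 mL
New rate:
Dose = 11.8 units/kg/hr × 90.6 kg = 1069.08 units/hr
Rate = 1069.08 units/hr ÷ 317.4603 units/mL = 3.367602 mL/hr
Time remaining = 22.13215 mL ÷ 3.367602 mL/hr = 6.572081 hr

6.6 hours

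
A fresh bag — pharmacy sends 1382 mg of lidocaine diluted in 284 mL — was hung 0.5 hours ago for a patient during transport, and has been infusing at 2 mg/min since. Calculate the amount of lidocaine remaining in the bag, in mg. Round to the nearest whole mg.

2 mg/min × 60 min/hr = 120 mg/hr
Concentration = 1382 mg ÷ 284 mL = 4.866197 mg/mL
Rate = 120 mg/hr ÷ 4.866197 mg/mL = 24.65991 mL/hr
Volume infused = 24.65991 mL/hr × 0.5 hr = 12.32996 mL
Volume remaining = 284 − 12.32996 = 271.67 mL
Drug remaining = 271.67 mL × 4.866197 mg/mL = 1322 mg

1322 mg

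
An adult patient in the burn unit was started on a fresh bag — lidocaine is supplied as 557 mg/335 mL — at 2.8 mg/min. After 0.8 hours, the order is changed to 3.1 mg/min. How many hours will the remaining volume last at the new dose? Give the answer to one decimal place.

Initial rate:
2.8 mg/min × 60 min/hr = 168 mg/hr
Concentration = 557 mg ÷ 335 mL = 1.662687 mg/mL
Rate = 168 mg/hr ÷ 1.662687 mg/mL = 101.0413 mL/hr
Volume infused so far = 101.0413 mL/hr × 0.8 hr = 80.83303 mL
Volume remaining = 335 − 80.83303 = 254.167 mL
New rate:
3.1 mg/min × 60 min/hr = 186 mg/hr
Rate = 186 mg/hr ÷ 1.662687 mg/mL = 111.8671 mL/hr
Time remaining = 254.167 mL ÷ 111.8671 mL/hr = 2.272043 hr

2.3 hours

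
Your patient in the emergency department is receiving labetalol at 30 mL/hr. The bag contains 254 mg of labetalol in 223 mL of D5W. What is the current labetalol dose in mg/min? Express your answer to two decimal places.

0.57 mg/min

Concentration = 254 mg ÷ 223 mL = 1.139013 mg/mL
Drug rate = 30 mL/hr × 1.139013 mg/mL = 34.1704 mg/hr
34.1704 mg/hr ÷ 60 min/hr = 0.5695067 mg/min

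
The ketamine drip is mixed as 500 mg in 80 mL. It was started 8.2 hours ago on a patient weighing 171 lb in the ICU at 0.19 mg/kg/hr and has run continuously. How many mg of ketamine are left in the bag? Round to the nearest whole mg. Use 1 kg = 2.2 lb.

379 mg

Weight = 171 lb ÷ 2.2 lb/kg = 77.72727 kg
Dose = 0.19 mg/kg/hr × 77.72727 kg = 14.76818 mg/hr
Concentration = 500 mg ÷ 80 mL = 6.25 mg/mL
Rate = 14.76818 mg/hr ÷ 6.25 mg/mL = 2.362909 mL/hr
Volume infused = 2.362909 mL/hr × 8.2 hr = 19.37585 mL
Volume remaining = 80 − 19.37585 = 60.62415 mL
Drug remaining = 60.62415 mL × 6.25 mg/mL = 378.9009 mg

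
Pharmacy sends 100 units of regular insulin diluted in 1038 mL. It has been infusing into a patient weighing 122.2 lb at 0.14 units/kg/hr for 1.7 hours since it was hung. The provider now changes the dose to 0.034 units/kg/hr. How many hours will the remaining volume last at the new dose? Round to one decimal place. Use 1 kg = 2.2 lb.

46.0 hours

Initial rate:
Weight = 122.2 lb ÷ 2.2 lb/kg = 55.54545 kg
Dose = 0.14 units/kg/hr × 55.54545 kg = 7.776364 units/hr
Concentration = 100 units ÷ 1038 mL = 0.09633911 units/mL
Rate = 7.776364 units/hr ÷ 0.09633911 units/mL = 80.71865 mL/hr
Volume infused so far = 80.71865 mL/hr × 1.7 hr = 137.2217 mL
Volume remaining = 1038 − 137.2217 = 900.7783 mL
New rate:
Dose = 0.034 units/kg/hr × 55.54545 kg = 1.888545 units/hr
Rate = 1.888545 units/hr ÷ 0.09633911 units/mL = 19.6031 mL/hr
Time remaining = 900.7783 mL ÷ 19.6031 mL/hr = 45.9508 hr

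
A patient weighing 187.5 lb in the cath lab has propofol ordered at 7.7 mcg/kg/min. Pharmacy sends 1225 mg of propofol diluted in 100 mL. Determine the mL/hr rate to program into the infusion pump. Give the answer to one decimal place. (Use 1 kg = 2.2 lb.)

Weight = 187.5 lb ÷ 2.2 lb/kg = 85.22727 kg
Dose = 7.7 mcg/kg/min × 85.22727 kg = 656.25 mcg/min
656.25 mcg/min × 60 min/hr = 39375 mcg/hr
Concentration = 1225 mg ÷ 100 mL = 12.25 mg/mL = 12250 mcg/mL
Rate = 39375 mcg/hr ÷ 12250 mcg/mL = 3.214286 mL/hr

3.2 mL/hr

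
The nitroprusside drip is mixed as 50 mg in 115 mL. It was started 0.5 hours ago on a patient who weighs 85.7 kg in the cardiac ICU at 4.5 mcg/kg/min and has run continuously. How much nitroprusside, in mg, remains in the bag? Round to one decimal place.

38.4 mg

Dose = 4.5 mcg/kg/min × 85.7 kg = 385.65 mcg/min
385.65 mcg/min × 60 min/hr = 23139 mcg/hr
Concentration = 50 mg ÷ 115 mL = 0.4347826 mg/mL = 434.7826 mcg/mL
Rate = 23139 mcg/hr ÷ 434.7826 mcg/mL = 53.2197 mL/hr
Volume infused = 53.2197 mL/hr × 0.5 hr = 26.60985 mL
Volume remaining = 115 − 26.60985 = 88.39015 mL
Drug remaining = 88.39015 mL × 434.7826 mcg/mL = 38430.5 mcg = 38.4305 mg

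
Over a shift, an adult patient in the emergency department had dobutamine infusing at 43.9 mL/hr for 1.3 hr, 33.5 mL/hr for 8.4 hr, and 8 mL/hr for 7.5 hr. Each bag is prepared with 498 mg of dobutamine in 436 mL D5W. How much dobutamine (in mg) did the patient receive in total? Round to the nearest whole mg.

455 mg

Concentration = 498 mg ÷ 436 mL = 1.142202 mg/mL
Stage 1: 43.9 mL/hr × 1.3 hr = 57.07 mL → 57.07 mL × 1.142202 mg/mL = 65.18546 mg
Stage 2: 33.5 mL/hr × 8.4 hr = 281.4 mL → 281.4 mL × 1.142202 mg/mL = 321.4156 mg
Stage 3: 8 mL/hr × 7.5 hr = 60 mL → 60 mL × 1.142202 mg/mL = 68.53211 mg
Total = 65.18546 + 321.4156 + 68.53211 = 455.1332 mg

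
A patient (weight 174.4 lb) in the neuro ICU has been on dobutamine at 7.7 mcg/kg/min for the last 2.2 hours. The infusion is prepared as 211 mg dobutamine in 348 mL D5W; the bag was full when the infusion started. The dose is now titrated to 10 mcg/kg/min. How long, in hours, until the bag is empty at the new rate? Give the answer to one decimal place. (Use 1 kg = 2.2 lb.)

2.7 hours

Initial rate:
Weight = 174.4 lb ÷ 2.2 lb/kg = 79.27273 kg
Dose = 7.7 mcg/kg/min × 79.27273 kg = 610.4 mcg/min
610.4 mcg/min × 60 min/hr = 36624 mcg/hr
Concentration = 211 mg ÷ 348 mL = 0.6063218 mg/mL = 606.3218 mcg/mL
Rate = 36624 mcg/hr ÷ 606.3218 mcg/mL = 60.40356 mL/hr
Volume infused so far = 60.40356 mL/hr × 2.2 hr = 132.8878 mL
Volume remaining = 348 − 132.8878 = 215.1122 mL
New rate:
Dose = 10 mcg/kg/min × 79.27273 kg = 792.7273 mcg/min
792.7273 mcg/min × 60 min/hr = 47563.64 mcg/hr
Rate = 47563.64 mcg/hr ÷ 606.3218 mcg/mL = 78.44619 mL/hr
Time remaining = 215.1122 mL ÷ 78.44619 mL/hr = 2.742162 hr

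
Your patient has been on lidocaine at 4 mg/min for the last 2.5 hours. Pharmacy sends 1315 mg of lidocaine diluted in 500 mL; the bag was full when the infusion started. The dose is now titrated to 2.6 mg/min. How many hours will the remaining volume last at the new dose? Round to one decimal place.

4.6 hours

Initial rate:
4 mg/min × 60 min/hr = 240 mg/hr
Concentration = 1315 mg ÷ 500 mL = 2.63 mg/mL
Rate = 240 mg/hr ÷ 2.63 mg/mL = 91.25475 mL/hr
Volume infused so far = 91.25475 mL/hr × 2.5 hr = 228.1369 mL
Volume remaining = 500 − 228.1369 = 271.8631 mL
New rate:
2.6 mg/min × 60 min/hr = 156 mg/hr
Rate = 156 mg/hr ÷ 2.63 mg/mL = 59.31559 mL/hr
Time remaining = 271.8631 mL ÷ 59.31559 mL/hr = 4.583333 hr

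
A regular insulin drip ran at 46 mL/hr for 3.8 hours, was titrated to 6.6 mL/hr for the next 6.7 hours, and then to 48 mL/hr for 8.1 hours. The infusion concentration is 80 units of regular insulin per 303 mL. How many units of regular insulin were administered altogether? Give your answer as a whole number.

Concentration = 80 units ÷ 303 mL = 0.2640264 units/mL
Stage 1: 46 mL/hr × 3.8 hr = 174.8 mL → 174.8 mL × 0.2640264 units/mL = 46.15182 units
Stage 2: 6.6 mL/hr × 6.7 hr = 44.22 mL → 44.22 mL × 0.2640264 units/mL = 11.67525 units
Stage 3: 48 mL/hr × 8.1 hr = 388.8 mL → 388.8 mL × 0.2640264 units/mL = 102.6535 units
Total = 46.15182 + 11.67525 + 102.6535 = 160.4805 units

160 units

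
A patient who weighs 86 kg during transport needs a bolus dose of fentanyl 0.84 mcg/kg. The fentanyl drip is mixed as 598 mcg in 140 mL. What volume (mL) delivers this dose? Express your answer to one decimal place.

16.9 mL

Dose = 0.84 mcg/kg × 86 kg = 72.24 mcg
Concentration = 598 mcg ÷ 140 mL = 4.271429 mcg/mL
Volume = 72.24 mcg ÷ 4.271429 mcg/mL = 16.91237 mL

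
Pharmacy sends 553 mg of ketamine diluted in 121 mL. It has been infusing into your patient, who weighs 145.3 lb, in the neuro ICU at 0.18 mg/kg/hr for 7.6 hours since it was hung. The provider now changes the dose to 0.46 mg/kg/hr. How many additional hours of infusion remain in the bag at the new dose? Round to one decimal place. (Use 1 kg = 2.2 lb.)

Initial rate:
Weight = 145.3 lb ÷ 2.2 lb/kg = 66.04545 kg
Dose = 0.18 mg/kg/hr × 66.04545 kg = 11.88818 mg/hr
Concentration = 553 mg ÷ 121 mL = 4.570248 mg/mL
Rate = 11.88818 mg/hr ÷ 4.570248 mg/mL = 2.601212 mL/hr
Volume infused so far = 2.601212 mL/hr × 7.6 hr = 19.76921 mL
Volume remaining = 121 − 19.76921 = 101.2308 mL
New rate:
Dose = 0.46 mg/kg/hr × 66.04545 kg = 30.38091 mg/hr
Rate = 30.38091 mg/hr ÷ 4.570248 mg/mL = 6.647541 mL/hr
Time remaining = 101.2308 mL ÷ 6.647541 mL/hr = 15.22831 hr

15.2 hours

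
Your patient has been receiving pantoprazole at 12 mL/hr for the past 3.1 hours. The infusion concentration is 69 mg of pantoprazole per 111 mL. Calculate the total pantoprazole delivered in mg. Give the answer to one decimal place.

Concentration = 69 mg ÷ 111 mL = 0.6216216 mg/mL
Drug rate = 12 mL/hr × 0.6216216 mg/mL = 7.459459 mg/hr
Total = 7.459459 mg/hr × 3.1 hr = 23.12432 mg

23.1 mg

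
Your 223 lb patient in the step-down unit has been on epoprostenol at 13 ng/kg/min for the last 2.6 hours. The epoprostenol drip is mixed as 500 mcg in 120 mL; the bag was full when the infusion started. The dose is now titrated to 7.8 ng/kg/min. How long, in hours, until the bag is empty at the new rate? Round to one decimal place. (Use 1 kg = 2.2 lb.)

Initial rate:
Weight = 223 lb ÷ 2.2 lb/kg = 101.3636 kg
Dose = 13 ng/kg/min × 101.3636 kg = 1317.727 ng/min
1317.727 ng/min × 60 min/hr = 79063.64 ng/hr
Concentration = 500 mcg ÷ 120 mL = 4.166667 mcg/mL = 4166.667 ng/mL
Rate = 79063.64 ng/hr ÷ 4166.667 ng/mL = 18.97527 mL/hr
Volume infused so far = 18.97527 mL/hr × 2.6 hr = 49.33571 mL
Volume remaining = 120 − 49.33571 = 70.66429 mL
New rate:
Dose = 7.8 ng/kg/min × 101.3636 kg = 790.6364 ng/min
790.6364 ng/min × 60 min/hr = 47438.18 ng/hr
Rate = 47438.18 ng/hr ÷ 4166.667 ng/mL = 11.38516 mL/hr
Time remaining = 70.66429 mL ÷ 11.38516 mL/hr = 6.2067 hr

6.2 hours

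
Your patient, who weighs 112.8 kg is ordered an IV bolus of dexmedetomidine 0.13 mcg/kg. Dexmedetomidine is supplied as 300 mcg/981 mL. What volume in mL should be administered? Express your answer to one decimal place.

48.0 mL

Dose = 0.13 mcg/kg × 112.8 kg = 14.664 mcg
Concentration = 300 mcg ÷ 981 mL = 0.3058104 mcg/mL
Volume = 14.664 mcg ÷ 0.3058104 mcg/mL = 47.95128 mL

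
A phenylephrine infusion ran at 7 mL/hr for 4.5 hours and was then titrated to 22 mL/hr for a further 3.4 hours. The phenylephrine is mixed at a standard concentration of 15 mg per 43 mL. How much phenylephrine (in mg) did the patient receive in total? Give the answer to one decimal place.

Concentration = 15 mg ÷ 43 mL = 0.3488372 mg/mL
Stage 1: 7 mL/hr × 4.5 hr = 31.5 mL → 31.5 mL × 0.3488372 mg/mL = 10.98837 mg
Stage 2: 22 mL/hr × 3.4 hr = 74.8 mL → 74.8 mL × 0.3488372 mg/mL = 26.09302 mg
Total = 10.98837 + 26.09302 = 37.0814 mg

37.1 mg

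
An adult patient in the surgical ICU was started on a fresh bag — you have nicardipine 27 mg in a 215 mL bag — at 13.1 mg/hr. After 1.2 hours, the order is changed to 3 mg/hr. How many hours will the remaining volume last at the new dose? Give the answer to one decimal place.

Initial rate:
Concentration = 27 mg ÷ 215 mL = 0.1255814 mg/mL
Rate = 13.1 mg/hr ÷ 0.1255814 mg/mL = 104.3148 mL/hr
Volume infused so far = 104.3148 mL/hr × 1.2 hr = 125.1778 mL
Volume remaining = 215 − 125.1778 = 89.82222 mL
New rate:
Rate = 3 mg/hr ÷ 0.1255814 mg/mL = 23.88889 mL/hr
Time remaining = 89.82222 mL ÷ 23.88889 mL/hr = 3.76 hr

3.8 hours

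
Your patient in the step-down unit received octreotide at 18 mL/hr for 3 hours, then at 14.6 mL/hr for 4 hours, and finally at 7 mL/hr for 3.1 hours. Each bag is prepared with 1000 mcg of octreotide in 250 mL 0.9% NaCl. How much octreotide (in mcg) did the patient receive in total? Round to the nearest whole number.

Concentration = 1000 mcg ÷ 250 mL = 4 mcg/mL
Stage 1: 18 mL/hr × 3 hr = 54 mL → 54 mL × 4 mcg/mL = 216 mcg
Stage 2: 14.6 mL/hr × 4 hr = 58.4 mL → 58.4 mL × 4 mcg/mL = 233.6 mcg
Stage 3: 7 mL/hr × 3.1 hr = 21.7 mL → 21.7 mL × 4 mcg/mL = 86.8 mcg
Total = 216 + 233.6 + 86.8 = 536.4 mcg

536 mcg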